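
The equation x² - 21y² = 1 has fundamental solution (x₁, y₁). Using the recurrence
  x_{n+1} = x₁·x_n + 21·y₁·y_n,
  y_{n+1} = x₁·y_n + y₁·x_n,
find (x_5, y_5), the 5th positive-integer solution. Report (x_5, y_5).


Step 1: Find the fundamental solution (x₁, y₁) of x² - 21y² = 1.
  Expand √21 as a continued fraction. a₀ = ⌊√21⌋ = 4; iterate m_{k+1} = d_k·a_k − m_k, d_{k+1} = (21 − m_{k+1}²)/d_k, a_{k+1} = ⌊(a₀ + m_{k+1})/d_{k+1}⌋ (starting m₀ = 0, d₀ = 1), with convergents p_k = a_k·p_{k-1} + p_{k-2}, q_k = a_k·q_{k-1} + q_{k-2} (p₋₁ = 1, q₋₁ = 0):
  k = 0: a₀ = 4; p₀/q₀ = 4/1; p₀² − 21·q₀² = 16 − 21 = -5.
  k = 1: m = 4, d = 5, a = ⌊(4 + 4)/5⌋ = 1; p/q = (1·4 + 1)/(1·1 + 0) = 5/1; p² − 21·q² = 25 − 21 = 4.
  k = 2: m = 1, d = 4, a = ⌊(4 + 1)/4⌋ = 1; p/q = (1·5 + 4)/(1·1 + 1) = 9/2; p² − 21·q² = 81 − 84 = -3.
  k = 3: m = 3, d = 3, a = ⌊(4 + 3)/3⌋ = 2; p/q = (2·9 + 5)/(2·2 + 1) = 23/5; p² − 21·q² = 529 − 525 = 4.
  k = 4: m = 3, d = 4, a = ⌊(4 + 3)/4⌋ = 1; p/q = (1·23 + 9)/(1·5 + 2) = 32/7; p² − 21·q² = 1024 − 1029 = -5.
  k = 5: m = 1, d = 5, a = ⌊(4 + 1)/5⌋ = 1; p/q = (1·32 + 23)/(1·7 + 5) = 55/12; p² − 21·q² = 3025 − 3024 = 1.
  The first convergent with p² − 21·q² = 1 gives the fundamental solution (x₁, y₁) = (55, 12).
Step 2: Apply the recurrence (x_{n+1}, y_{n+1}) = (x₁x_n + 21y₁y_n, x₁y_n + y₁x_n) repeatedly.
  From (x_1, y_1) = (55, 12): x_2 = 55·55 + 21·12·12 = 6049; y_2 = 55·12 + 12·55 = 1320.
  From (x_2, y_2) = (6049, 1320): x_3 = 55·6049 + 21·12·1320 = 665335; y_3 = 55·1320 + 12·6049 = 145188.
  From (x_3, y_3) = (665335, 145188): x_4 = 55·665335 + 21·12·145188 = 73180801; y_4 = 55·145188 + 12·665335 = 15969360.
  From (x_4, y_4) = (73180801, 15969360): x_5 = 55·73180801 + 21·12·15969360 = 8049222775; y_5 = 55·15969360 + 12·73180801 = 1756484412.
Step 3: Verify x_5² - 21·y_5² = 64789987281578700625 - 64789987281578700624 = 1 (should be 1). ✓

(x_1, y_1) = (55, 12); (x_5, y_5) = (8049222775, 1756484412).


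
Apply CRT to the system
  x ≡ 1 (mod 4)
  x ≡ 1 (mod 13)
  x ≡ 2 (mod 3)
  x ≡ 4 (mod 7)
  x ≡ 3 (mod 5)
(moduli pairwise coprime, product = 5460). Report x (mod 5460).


Product of moduli M = 4 · 13 · 3 · 7 · 5 = 5460.
Merge one congruence at a time:
  Start: x ≡ 1 (mod 4).
  Combine with x ≡ 1 (mod 13); new modulus lcm = 52.
    Write x = 1 + 4·t and substitute into x ≡ 1 (mod 13): 4·t ≡ 1 − 1 = 0 (mod 13).
    The inverse of 4 mod 13 is 10 (since 4·10 = 40 = 3·13 + 1), so t ≡ 10·0 = 0 ≡ 0 (mod 13).
    Then x = 1 + 4·0 = 1, valid modulo lcm(4, 13) = 52: x ≡ 1 (mod 52).
  Combine with x ≡ 2 (mod 3); new modulus lcm = 156.
    Write x = 1 + 52·t and substitute into x ≡ 2 (mod 3): 52·t ≡ 2 − 1 = 1 (mod 3).
    Reduce coefficients mod 3: 1·t ≡ 1 (mod 3).
    So t ≡ 1 (mod 3).
    Then x = 1 + 52·1 = 53, valid modulo lcm(52, 3) = 156: x ≡ 53 (mod 156).
  Combine with x ≡ 4 (mod 7); new modulus lcm = 1092.
    Write x = 53 + 156·t and substitute into x ≡ 4 (mod 7): 156·t ≡ 4 − 53 = -49 (mod 7).
    Reduce coefficients mod 7: 2·t ≡ 0 (mod 7).
    The inverse of 2 mod 7 is 4 (since 2·4 = 8 = 1·7 + 1), so t ≡ 4·0 = 0 ≡ 0 (mod 7).
    Then x = 53 + 156·0 = 53, valid modulo lcm(156, 7) = 1092: x ≡ 53 (mod 1092).
  Combine with x ≡ 3 (mod 5); new modulus lcm = 5460.
    Write x = 53 + 1092·t and substitute into x ≡ 3 (mod 5): 1092·t ≡ 3 − 53 = -50 (mod 5).
    Reduce coefficients mod 5: 2·t ≡ 0 (mod 5).
    The inverse of 2 mod 5 is 3 (since 2·3 = 6 = 1·5 + 1), so t ≡ 3·0 = 0 ≡ 0 (mod 5).
    Then x = 53 + 1092·0 = 53, valid modulo lcm(1092, 5) = 5460: x ≡ 53 (mod 5460).
Verify against each original: 53 mod 4 = 1, 53 mod 13 = 1, 53 mod 3 = 2, 53 mod 7 = 4, 53 mod 5 = 3.

x ≡ 53 (mod 5460).


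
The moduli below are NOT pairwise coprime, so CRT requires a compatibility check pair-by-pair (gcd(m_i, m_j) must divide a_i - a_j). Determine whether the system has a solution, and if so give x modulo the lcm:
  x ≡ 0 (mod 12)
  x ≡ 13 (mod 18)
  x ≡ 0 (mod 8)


Moduli 12, 18, 8 are not pairwise coprime, so CRT works modulo lcm(m_i) when all pairwise compatibility conditions hold.
Pairwise compatibility: gcd(m_i, m_j) must divide a_i - a_j for every pair.
Merge one congruence at a time:
  Start: x ≡ 0 (mod 12).
  Combine with x ≡ 13 (mod 18): gcd(12, 18) = 6, and 13 - 0 = 13 is NOT divisible by 6.
    ⇒ system is inconsistent (no integer solution).

No solution (the system is inconsistent).


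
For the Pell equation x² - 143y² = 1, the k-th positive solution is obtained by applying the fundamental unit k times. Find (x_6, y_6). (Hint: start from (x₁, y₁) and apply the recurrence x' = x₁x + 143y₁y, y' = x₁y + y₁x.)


Step 1: Find the fundamental solution (x₁, y₁) of x² - 143y² = 1.
  Expand √143 as a continued fraction. a₀ = ⌊√143⌋ = 11; iterate m_{k+1} = d_k·a_k − m_k, d_{k+1} = (143 − m_{k+1}²)/d_k, a_{k+1} = ⌊(a₀ + m_{k+1})/d_{k+1}⌋ (starting m₀ = 0, d₀ = 1), with convergents p_k = a_k·p_{k-1} + p_{k-2}, q_k = a_k·q_{k-1} + q_{k-2} (p₋₁ = 1, q₋₁ = 0):
  k = 0: a₀ = 11; p₀/q₀ = 11/1; p₀² − 143·q₀² = 121 − 143 = -22.
  k = 1: m = 11, d = 22, a = ⌊(11 + 11)/22⌋ = 1; p/q = (1·11 + 1)/(1·1 + 0) = 12/1; p² − 143·q² = 144 − 143 = 1.
  The first convergent with p² − 143·q² = 1 gives the fundamental solution (x₁, y₁) = (12, 1).
Step 2: Apply the recurrence (x_{n+1}, y_{n+1}) = (x₁x_n + 143y₁y_n, x₁y_n + y₁x_n) repeatedly.
  From (x_1, y_1) = (12, 1): x_2 = 12·12 + 143·1·1 = 287; y_2 = 12·1 + 1·12 = 24.
  From (x_2, y_2) = (287, 24): x_3 = 12·287 + 143·1·24 = 6876; y_3 = 12·24 + 1·287 = 575.
  From (x_3, y_3) = (6876, 575): x_4 = 12·6876 + 143·1·575 = 164737; y_4 = 12·575 + 1·6876 = 13776.
  From (x_4, y_4) = (164737, 13776): x_5 = 12·164737 + 143·1·13776 = 3946812; y_5 = 12·13776 + 1·164737 = 330049.
  From (x_5, y_5) = (3946812, 330049): x_6 = 12·3946812 + 143·1·330049 = 94558751; y_6 = 12·330049 + 1·3946812 = 7907400.
Step 3: Verify x_6² - 143·y_6² = 8941357390680001 - 8941357390680000 = 1 (should be 1). ✓

(x_1, y_1) = (12, 1); (x_6, y_6) = (94558751, 7907400).


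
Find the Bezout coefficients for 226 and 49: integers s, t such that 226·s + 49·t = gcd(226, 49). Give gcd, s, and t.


Euclidean algorithm on (226, 49) — divide until remainder is 0:
  226 = 4 · 49 + 30
  49 = 1 · 30 + 19
  30 = 1 · 19 + 11
  19 = 1 · 11 + 8
  11 = 1 · 8 + 3
  8 = 2 · 3 + 2
  3 = 1 · 2 + 1
  2 = 2 · 1 + 0
gcd(226, 49) = 1.
Track Bezout coefficients alongside the remainders: start with r₀ = 226 = a·1 + b·0 (s = 1, t = 0) and r₁ = 49 = a·0 + b·1 (s = 0, t = 1); each new remainder r_{k+1} = r_{k-1} − q_k·r_k inherits s_{k+1} = s_{k-1} − q_k·s_k, t_{k+1} = t_{k-1} − q_k·t_k, so r_k = a·s_k + b·t_k at every step:
  q = 4: r = 30, s = 1 − 4·0 = 1, t = 0 − 4·1 = -4  (check: 226·1 + 49·(-4) = 30)
  q = 1: r = 19, s = 0 − 1·1 = -1, t = 1 − 1·(-4) = 5  (check: 226·(-1) + 49·5 = 19)
  q = 1: r = 11, s = 1 − 1·(-1) = 2, t = -4 − 1·5 = -9  (check: 226·2 + 49·(-9) = 11)
  q = 1: r = 8, s = -1 − 1·2 = -3, t = 5 − 1·(-9) = 14  (check: 226·(-3) + 49·14 = 8)
  q = 1: r = 3, s = 2 − 1·(-3) = 5, t = -9 − 1·14 = -23  (check: 226·5 + 49·(-23) = 3)
  q = 2: r = 2, s = -3 − 2·5 = -13, t = 14 − 2·(-23) = 60  (check: 226·(-13) + 49·60 = 2)
  q = 1: r = 1, s = 5 − 1·(-13) = 18, t = -23 − 1·60 = -83  (check: 226·18 + 49·(-83) = 1)
The row with r = 1 (the gcd) gives the Bezout coefficients s = 18, t = -83.
Result: 226 · (18) + 49 · (-83) = 1.

gcd(226, 49) = 1; s = 18, t = -83 (check: 226·18 + 49·(-83) = 1).


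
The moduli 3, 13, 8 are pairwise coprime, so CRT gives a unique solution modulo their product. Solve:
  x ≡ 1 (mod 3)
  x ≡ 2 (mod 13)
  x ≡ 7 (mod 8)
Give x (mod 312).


Moduli 3, 13, 8 are pairwise coprime; by CRT there is a unique solution modulo M = 3 · 13 · 8 = 312.
Solve pairwise, accumulating the modulus:
  Start with x ≡ 1 (mod 3).
  Combine with x ≡ 2 (mod 13): since gcd(3, 13) = 1, we get a unique residue mod 39.
    Write x = 1 + 3·t and substitute into x ≡ 2 (mod 13): 3·t ≡ 2 − 1 = 1 (mod 13).
    The inverse of 3 mod 13 is 9 (since 3·9 = 27 = 2·13 + 1), so t ≡ 9·1 = 9 ≡ 9 (mod 13).
    Then x = 1 + 3·9 = 28, valid modulo lcm(3, 13) = 39: x ≡ 28 (mod 39).
  Combine with x ≡ 7 (mod 8): since gcd(39, 8) = 1, we get a unique residue mod 312.
    Write x = 28 + 39·t and substitute into x ≡ 7 (mod 8): 39·t ≡ 7 − 28 = -21 (mod 8).
    Reduce coefficients mod 8: 7·t ≡ 3 (mod 8).
    The inverse of 7 mod 8 is 7 (since 7·7 = 49 = 6·8 + 1), so t ≡ 7·3 = 21 ≡ 5 (mod 8).
    Then x = 28 + 39·5 = 223, valid modulo lcm(39, 8) = 312: x ≡ 223 (mod 312).
Verify: 223 mod 3 = 1 ✓, 223 mod 13 = 2 ✓, 223 mod 8 = 7 ✓.

x ≡ 223 (mod 312).


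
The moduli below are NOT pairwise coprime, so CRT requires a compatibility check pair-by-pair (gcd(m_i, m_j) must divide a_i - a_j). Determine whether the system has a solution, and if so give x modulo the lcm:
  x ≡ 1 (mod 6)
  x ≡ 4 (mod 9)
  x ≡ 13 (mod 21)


Moduli 6, 9, 21 are not pairwise coprime, so CRT works modulo lcm(m_i) when all pairwise compatibility conditions hold.
Pairwise compatibility: gcd(m_i, m_j) must divide a_i - a_j for every pair.
Merge one congruence at a time:
  Start: x ≡ 1 (mod 6).
  Combine with x ≡ 4 (mod 9): gcd(6, 9) = 3; 4 - 1 = 3, which IS divisible by 3, so compatible.
    Write x = 1 + 6·t and substitute into x ≡ 4 (mod 9): 6·t ≡ 4 − 1 = 3 (mod 9).
    Divide the congruence (and modulus) by g = 3: 2·t ≡ 1 (mod 3).
    The inverse of 2 mod 3 is 2 (since 2·2 = 4 = 1·3 + 1), so t ≡ 2·1 = 2 ≡ 2 (mod 3).
    Then x = 1 + 6·2 = 13, valid modulo lcm(6, 9) = 18: x ≡ 13 (mod 18).
  Combine with x ≡ 13 (mod 21): gcd(18, 21) = 3; 13 - 13 = 0, which IS divisible by 3, so compatible.
    Write x = 13 + 18·t and substitute into x ≡ 13 (mod 21): 18·t ≡ 13 − 13 = 0 (mod 21).
    Divide the congruence (and modulus) by g = 3: 6·t ≡ 0 (mod 7).
    The inverse of 6 mod 7 is 6 (since 6·6 = 36 = 5·7 + 1), so t ≡ 6·0 = 0 ≡ 0 (mod 7).
    Then x = 13 + 18·0 = 13, valid modulo lcm(18, 21) = 126: x ≡ 13 (mod 126).
Verify: 13 mod 6 = 1, 13 mod 9 = 4, 13 mod 21 = 13.

x ≡ 13 (mod 126).


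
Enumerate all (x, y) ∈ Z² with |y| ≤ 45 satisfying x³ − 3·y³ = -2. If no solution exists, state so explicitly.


The equation is x³ - 3y³ = -2. For fixed y, x³ = 3·y³ − 2, so a solution requires the RHS to be a perfect cube.
Strategy: iterate y from -45 to 45, compute RHS = 3·y³ − 2, and check whether it is a (positive or negative) perfect cube.
Check small values of y:
  y = 0: RHS = -2 is not a perfect cube.
  y = 1: RHS = 1 = (1)³ ⇒ x = 1 works.
  y = -1: RHS = -5 is not a perfect cube.
  y = 2: RHS = 22 is not a perfect cube.
  y = -2: RHS = -26 is not a perfect cube.
  y = 3: RHS = 79 is not a perfect cube.
  y = -3: RHS = -83 is not a perfect cube.
Continuing the search up to |y| = 45 finds no further solutions beyond those listed.
Collected solutions: (1, 1).

Solutions (with |y| ≤ 45): (1, 1).


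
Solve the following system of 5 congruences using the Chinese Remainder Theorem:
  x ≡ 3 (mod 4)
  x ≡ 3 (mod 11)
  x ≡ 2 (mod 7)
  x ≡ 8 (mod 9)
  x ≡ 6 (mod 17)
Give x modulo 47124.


Product of moduli M = 4 · 11 · 7 · 9 · 17 = 47124.
Merge one congruence at a time:
  Start: x ≡ 3 (mod 4).
  Combine with x ≡ 3 (mod 11); new modulus lcm = 44.
    Write x = 3 + 4·t and substitute into x ≡ 3 (mod 11): 4·t ≡ 3 − 3 = 0 (mod 11).
    The inverse of 4 mod 11 is 3 (since 4·3 = 12 = 1·11 + 1), so t ≡ 3·0 = 0 ≡ 0 (mod 11).
    Then x = 3 + 4·0 = 3, valid modulo lcm(4, 11) = 44: x ≡ 3 (mod 44).
  Combine with x ≡ 2 (mod 7); new modulus lcm = 308.
    Write x = 3 + 44·t and substitute into x ≡ 2 (mod 7): 44·t ≡ 2 − 3 = -1 (mod 7).
    Reduce coefficients mod 7: 2·t ≡ 6 (mod 7).
    The inverse of 2 mod 7 is 4 (since 2·4 = 8 = 1·7 + 1), so t ≡ 4·6 = 24 ≡ 3 (mod 7).
    Then x = 3 + 44·3 = 135, valid modulo lcm(44, 7) = 308: x ≡ 135 (mod 308).
  Combine with x ≡ 8 (mod 9); new modulus lcm = 2772.
    Write x = 135 + 308·t and substitute into x ≡ 8 (mod 9): 308·t ≡ 8 − 135 = -127 (mod 9).
    Reduce coefficients mod 9: 2·t ≡ 8 (mod 9).
    The inverse of 2 mod 9 is 5 (since 2·5 = 10 = 1·9 + 1), so t ≡ 5·8 = 40 ≡ 4 (mod 9).
    Then x = 135 + 308·4 = 1367, valid modulo lcm(308, 9) = 2772: x ≡ 1367 (mod 2772).
  Combine with x ≡ 6 (mod 17); new modulus lcm = 47124.
    Write x = 1367 + 2772·t and substitute into x ≡ 6 (mod 17): 2772·t ≡ 6 − 1367 = -1361 (mod 17).
    Reduce coefficients mod 17: 1·t ≡ 16 (mod 17).
    So t ≡ 16 (mod 17).
    Then x = 1367 + 2772·16 = 45719, valid modulo lcm(2772, 17) = 47124: x ≡ 45719 (mod 47124).
Verify against each original: 45719 mod 4 = 3, 45719 mod 11 = 3, 45719 mod 7 = 2, 45719 mod 9 = 8, 45719 mod 17 = 6.

x ≡ 45719 (mod 47124).


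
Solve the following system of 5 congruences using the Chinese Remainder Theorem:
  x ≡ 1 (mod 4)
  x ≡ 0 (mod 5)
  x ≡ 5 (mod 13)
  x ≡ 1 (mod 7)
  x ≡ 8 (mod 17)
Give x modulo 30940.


Product of moduli M = 4 · 5 · 13 · 7 · 17 = 30940.
Merge one congruence at a time:
  Start: x ≡ 1 (mod 4).
  Combine with x ≡ 0 (mod 5); new modulus lcm = 20.
    Write x = 1 + 4·t and substitute into x ≡ 0 (mod 5): 4·t ≡ 0 − 1 = -1 (mod 5).
    Reduce coefficients mod 5: 4·t ≡ 4 (mod 5).
    The inverse of 4 mod 5 is 4 (since 4·4 = 16 = 3·5 + 1), so t ≡ 4·4 = 16 ≡ 1 (mod 5).
    Then x = 1 + 4·1 = 5, valid modulo lcm(4, 5) = 20: x ≡ 5 (mod 20).
  Combine with x ≡ 5 (mod 13); new modulus lcm = 260.
    Write x = 5 + 20·t and substitute into x ≡ 5 (mod 13): 20·t ≡ 5 − 5 = 0 (mod 13).
    Reduce coefficients mod 13: 7·t ≡ 0 (mod 13).
    The inverse of 7 mod 13 is 2 (since 7·2 = 14 = 1·13 + 1), so t ≡ 2·0 = 0 ≡ 0 (mod 13).
    Then x = 5 + 20·0 = 5, valid modulo lcm(20, 13) = 260: x ≡ 5 (mod 260).
  Combine with x ≡ 1 (mod 7); new modulus lcm = 1820.
    Write x = 5 + 260·t and substitute into x ≡ 1 (mod 7): 260·t ≡ 1 − 5 = -4 (mod 7).
    Reduce coefficients mod 7: 1·t ≡ 3 (mod 7).
    So t ≡ 3 (mod 7).
    Then x = 5 + 260·3 = 785, valid modulo lcm(260, 7) = 1820: x ≡ 785 (mod 1820).
  Combine with x ≡ 8 (mod 17); new modulus lcm = 30940.
    Write x = 785 + 1820·t and substitute into x ≡ 8 (mod 17): 1820·t ≡ 8 − 785 = -777 (mod 17).
    Reduce coefficients mod 17: 1·t ≡ 5 (mod 17).
    So t ≡ 5 (mod 17).
    Then x = 785 + 1820·5 = 9885, valid modulo lcm(1820, 17) = 30940: x ≡ 9885 (mod 30940).
Verify against each original: 9885 mod 4 = 1, 9885 mod 5 = 0, 9885 mod 13 = 5, 9885 mod 7 = 1, 9885 mod 17 = 8.

x ≡ 9885 (mod 30940).


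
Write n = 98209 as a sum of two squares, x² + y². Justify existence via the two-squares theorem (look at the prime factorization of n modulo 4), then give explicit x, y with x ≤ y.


Step 1: Factor n = 98209 = 17 · 53 · 109.
Step 2: Check the mod-4 condition on each prime factor: 17 ≡ 1 (mod 4), exponent 1; 53 ≡ 1 (mod 4), exponent 1; 109 ≡ 1 (mod 4), exponent 1.
All primes ≡ 3 (mod 4) appear to even exponent (or don't appear), so by the two-squares theorem n IS expressible as a sum of two squares.
Step 3: Build a representation. Here n = 17 · 53 · 109 is a product of primes ≡ 1 (mod 4). Each prime p ≡ 1 (mod 4) is itself a sum of two squares; find a² by testing p − a² for a perfect square:
  17: 17 − 1² = 16 = 4² ⇒ 17 = 1² + 4².
  53: 53 − 1² = 52, 53 − 2² = 49 = 7² ⇒ 53 = 2² + 7².
  109: 109 − 1² = 108, 109 − 2² = 105, 109 − 3² = 100 = 10² ⇒ 109 = 3² + 10².
  Combine using the Brahmagupta–Fibonacci identity (a² + b²)(c² + d²) = (ac − bd)² + (ad + bc)² = (ac + bd)² + (ad − bc)²:
  17 · 53 = 901: from (1² + 4²)(2² + 7²), take (1·2 − 4·7, 1·7 + 4·2) = (2 − 28, 7 + 8) = (-26, 15); dropping signs (only squares matter) gives (26, 15); check 26² + 15² = 676 + 225 = 901 ✓.
  901 · 109 = 98209: from (26² + 15²)(3² + 10²), take (26·3 − 15·10, 26·10 + 15·3) = (78 − 150, 260 + 45) = (-72, 305); dropping signs (only squares matter) gives (72, 305); check 72² + 305² = 5184 + 93025 = 98209 ✓.
Step 4: Order so x ≤ y and verify: 72² + 305² = 5184 + 93025 = 98209 = n. ✓

n = 98209 = 72² + 305² (one valid representation with x ≤ y).


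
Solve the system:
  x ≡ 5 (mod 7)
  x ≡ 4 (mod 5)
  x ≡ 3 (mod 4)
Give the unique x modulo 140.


Moduli 7, 5, 4 are pairwise coprime; by CRT there is a unique solution modulo M = 7 · 5 · 4 = 140.
Solve pairwise, accumulating the modulus:
  Start with x ≡ 5 (mod 7).
  Combine with x ≡ 4 (mod 5): since gcd(7, 5) = 1, we get a unique residue mod 35.
    Write x = 5 + 7·t and substitute into x ≡ 4 (mod 5): 7·t ≡ 4 − 5 = -1 (mod 5).
    Reduce coefficients mod 5: 2·t ≡ 4 (mod 5).
    The inverse of 2 mod 5 is 3 (since 2·3 = 6 = 1·5 + 1), so t ≡ 3·4 = 12 ≡ 2 (mod 5).
    Then x = 5 + 7·2 = 19, valid modulo lcm(7, 5) = 35: x ≡ 19 (mod 35).
  Combine with x ≡ 3 (mod 4): since gcd(35, 4) = 1, we get a unique residue mod 140.
    Write x = 19 + 35·t and substitute into x ≡ 3 (mod 4): 35·t ≡ 3 − 19 = -16 (mod 4).
    Reduce coefficients mod 4: 3·t ≡ 0 (mod 4).
    The inverse of 3 mod 4 is 3 (since 3·3 = 9 = 2·4 + 1), so t ≡ 3·0 = 0 ≡ 0 (mod 4).
    Then x = 19 + 35·0 = 19, valid modulo lcm(35, 4) = 140: x ≡ 19 (mod 140).
Verify: 19 mod 7 = 5 ✓, 19 mod 5 = 4 ✓, 19 mod 4 = 3 ✓.

x ≡ 19 (mod 140).


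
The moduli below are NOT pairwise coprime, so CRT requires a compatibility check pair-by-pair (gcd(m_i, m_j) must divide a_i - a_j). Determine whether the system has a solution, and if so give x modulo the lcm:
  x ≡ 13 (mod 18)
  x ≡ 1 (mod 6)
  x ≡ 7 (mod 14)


Moduli 18, 6, 14 are not pairwise coprime, so CRT works modulo lcm(m_i) when all pairwise compatibility conditions hold.
Pairwise compatibility: gcd(m_i, m_j) must divide a_i - a_j for every pair.
Merge one congruence at a time:
  Start: x ≡ 13 (mod 18).
  Combine with x ≡ 1 (mod 6): gcd(18, 6) = 6; 1 - 13 = -12, which IS divisible by 6, so compatible.
    Write x = 13 + 18·t and substitute into x ≡ 1 (mod 6): 18·t ≡ 1 − 13 = -12 (mod 6).
    Divide the congruence (and modulus) by g = 6: 3·t ≡ -2 (mod 1).
    Modulo 1 every t works; take t = 0.
    Then x = 13 + 18·0 = 13, valid modulo lcm(18, 6) = 18: x ≡ 13 (mod 18).
  Combine with x ≡ 7 (mod 14): gcd(18, 14) = 2; 7 - 13 = -6, which IS divisible by 2, so compatible.
    Write x = 13 + 18·t and substitute into x ≡ 7 (mod 14): 18·t ≡ 7 − 13 = -6 (mod 14).
    Divide the congruence (and modulus) by g = 2: 9·t ≡ -3 (mod 7).
    Reduce coefficients mod 7: 2·t ≡ 4 (mod 7).
    The inverse of 2 mod 7 is 4 (since 2·4 = 8 = 1·7 + 1), so t ≡ 4·4 = 16 ≡ 2 (mod 7).
    Then x = 13 + 18·2 = 49, valid modulo lcm(18, 14) = 126: x ≡ 49 (mod 126).
Verify: 49 mod 18 = 13, 49 mod 6 = 1, 49 mod 14 = 7.

x ≡ 49 (mod 126).


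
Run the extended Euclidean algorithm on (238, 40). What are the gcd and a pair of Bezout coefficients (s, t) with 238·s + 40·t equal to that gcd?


Euclidean algorithm on (238, 40) — divide until remainder is 0:
  238 = 5 · 40 + 38
  40 = 1 · 38 + 2
  38 = 19 · 2 + 0
gcd(238, 40) = 2.
Track Bezout coefficients alongside the remainders: start with r₀ = 238 = a·1 + b·0 (s = 1, t = 0) and r₁ = 40 = a·0 + b·1 (s = 0, t = 1); each new remainder r_{k+1} = r_{k-1} − q_k·r_k inherits s_{k+1} = s_{k-1} − q_k·s_k, t_{k+1} = t_{k-1} − q_k·t_k, so r_k = a·s_k + b·t_k at every step:
  q = 5: r = 38, s = 1 − 5·0 = 1, t = 0 − 5·1 = -5  (check: 238·1 + 40·(-5) = 38)
  q = 1: r = 2, s = 0 − 1·1 = -1, t = 1 − 1·(-5) = 6  (check: 238·(-1) + 40·6 = 2)
The row with r = 2 (the gcd) gives the Bezout coefficients s = -1, t = 6.
Result: 238 · (-1) + 40 · (6) = 2.

gcd(238, 40) = 2; s = -1, t = 6 (check: 238·(-1) + 40·6 = 2).


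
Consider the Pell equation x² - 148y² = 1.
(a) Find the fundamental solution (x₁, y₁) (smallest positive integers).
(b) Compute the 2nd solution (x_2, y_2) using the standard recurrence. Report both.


Step 1: Find the fundamental solution (x₁, y₁) of x² - 148y² = 1.
  Expand √148 as a continued fraction. a₀ = ⌊√148⌋ = 12; iterate m_{k+1} = d_k·a_k − m_k, d_{k+1} = (148 − m_{k+1}²)/d_k, a_{k+1} = ⌊(a₀ + m_{k+1})/d_{k+1}⌋ (starting m₀ = 0, d₀ = 1), with convergents p_k = a_k·p_{k-1} + p_{k-2}, q_k = a_k·q_{k-1} + q_{k-2} (p₋₁ = 1, q₋₁ = 0):
  k = 0: a₀ = 12; p₀/q₀ = 12/1; p₀² − 148·q₀² = 144 − 148 = -4.
  k = 1: m = 12, d = 4, a = ⌊(12 + 12)/4⌋ = 6; p/q = (6·12 + 1)/(6·1 + 0) = 73/6; p² − 148·q² = 5329 − 5328 = 1.
  The first convergent with p² − 148·q² = 1 gives the fundamental solution (x₁, y₁) = (73, 6).
Step 2: Apply the recurrence (x_{n+1}, y_{n+1}) = (x₁x_n + 148y₁y_n, x₁y_n + y₁x_n) repeatedly.
  From (x_1, y_1) = (73, 6): x_2 = 73·73 + 148·6·6 = 10657; y_2 = 73·6 + 6·73 = 876.
Step 3: Verify x_2² - 148·y_2² = 113571649 - 113571648 = 1 (should be 1). ✓

(x_1, y_1) = (73, 6); (x_2, y_2) = (10657, 876).


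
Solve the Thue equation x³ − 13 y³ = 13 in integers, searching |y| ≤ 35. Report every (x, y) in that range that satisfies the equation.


The equation is x³ - 13y³ = 13. For fixed y, x³ = 13·y³ + 13, so a solution requires the RHS to be a perfect cube.
Strategy: iterate y from -35 to 35, compute RHS = 13·y³ + 13, and check whether it is a (positive or negative) perfect cube.
Check small values of y:
  y = 0: RHS = 13 is not a perfect cube.
  y = 1: RHS = 26 is not a perfect cube.
  y = -1: RHS = 0 = (0)³ ⇒ x = 0 works.
  y = 2: RHS = 117 is not a perfect cube.
  y = -2: RHS = -91 is not a perfect cube.
  y = 3: RHS = 364 is not a perfect cube.
  y = -3: RHS = -338 is not a perfect cube.
Continuing the search up to |y| = 35 finds no further solutions beyond those listed.
Collected solutions: (0, -1).

Solutions (with |y| ≤ 35): (0, -1).


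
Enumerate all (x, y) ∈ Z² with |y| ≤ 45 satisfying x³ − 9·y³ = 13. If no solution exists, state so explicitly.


The equation is x³ - 9y³ = 13. For fixed y, x³ = 9·y³ + 13, so a solution requires the RHS to be a perfect cube.
Strategy: iterate y from -45 to 45, compute RHS = 9·y³ + 13, and check whether it is a (positive or negative) perfect cube.
Check small values of y:
  y = 0: RHS = 13 is not a perfect cube.
  y = 1: RHS = 22 is not a perfect cube.
  y = -1: RHS = 4 is not a perfect cube.
  y = 2: RHS = 85 is not a perfect cube.
  y = -2: RHS = -59 is not a perfect cube.
  y = 3: RHS = 256 is not a perfect cube.
  y = -3: RHS = -230 is not a perfect cube.
Continuing the search up to |y| = 45 finds no solutions either.
No (x, y) in the scanned range satisfies the equation.

No integer solutions with |y| ≤ 45.


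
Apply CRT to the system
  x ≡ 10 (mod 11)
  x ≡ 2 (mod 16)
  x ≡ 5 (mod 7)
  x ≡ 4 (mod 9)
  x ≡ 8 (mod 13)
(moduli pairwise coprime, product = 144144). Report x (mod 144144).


Product of moduli M = 11 · 16 · 7 · 9 · 13 = 144144.
Merge one congruence at a time:
  Start: x ≡ 10 (mod 11).
  Combine with x ≡ 2 (mod 16); new modulus lcm = 176.
    Write x = 10 + 11·t and substitute into x ≡ 2 (mod 16): 11·t ≡ 2 − 10 = -8 (mod 16).
    Reduce coefficients mod 16: 11·t ≡ 8 (mod 16).
    The inverse of 11 mod 16 is 3 (since 11·3 = 33 = 2·16 + 1), so t ≡ 3·8 = 24 ≡ 8 (mod 16).
    Then x = 10 + 11·8 = 98, valid modulo lcm(11, 16) = 176: x ≡ 98 (mod 176).
  Combine with x ≡ 5 (mod 7); new modulus lcm = 1232.
    Write x = 98 + 176·t and substitute into x ≡ 5 (mod 7): 176·t ≡ 5 − 98 = -93 (mod 7).
    Reduce coefficients mod 7: 1·t ≡ 5 (mod 7).
    So t ≡ 5 (mod 7).
    Then x = 98 + 176·5 = 978, valid modulo lcm(176, 7) = 1232: x ≡ 978 (mod 1232).
  Combine with x ≡ 4 (mod 9); new modulus lcm = 11088.
    Write x = 978 + 1232·t and substitute into x ≡ 4 (mod 9): 1232·t ≡ 4 − 978 = -974 (mod 9).
    Reduce coefficients mod 9: 8·t ≡ 7 (mod 9).
    The inverse of 8 mod 9 is 8 (since 8·8 = 64 = 7·9 + 1), so t ≡ 8·7 = 56 ≡ 2 (mod 9).
    Then x = 978 + 1232·2 = 3442, valid modulo lcm(1232, 9) = 11088: x ≡ 3442 (mod 11088).
  Combine with x ≡ 8 (mod 13); new modulus lcm = 144144.
    Write x = 3442 + 11088·t and substitute into x ≡ 8 (mod 13): 11088·t ≡ 8 − 3442 = -3434 (mod 13).
    Reduce coefficients mod 13: 12·t ≡ 11 (mod 13).
    The inverse of 12 mod 13 is 12 (since 12·12 = 144 = 11·13 + 1), so t ≡ 12·11 = 132 ≡ 2 (mod 13).
    Then x = 3442 + 11088·2 = 25618, valid modulo lcm(11088, 13) = 144144: x ≡ 25618 (mod 144144).
Verify against each original: 25618 mod 11 = 10, 25618 mod 16 = 2, 25618 mod 7 = 5, 25618 mod 9 = 4, 25618 mod 13 = 8.

x ≡ 25618 (mod 144144).


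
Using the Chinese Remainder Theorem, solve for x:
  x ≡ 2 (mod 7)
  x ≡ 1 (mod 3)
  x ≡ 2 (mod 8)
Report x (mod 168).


Moduli 7, 3, 8 are pairwise coprime; by CRT there is a unique solution modulo M = 7 · 3 · 8 = 168.
Solve pairwise, accumulating the modulus:
  Start with x ≡ 2 (mod 7).
  Combine with x ≡ 1 (mod 3): since gcd(7, 3) = 1, we get a unique residue mod 21.
    Write x = 2 + 7·t and substitute into x ≡ 1 (mod 3): 7·t ≡ 1 − 2 = -1 (mod 3).
    Reduce coefficients mod 3: 1·t ≡ 2 (mod 3).
    So t ≡ 2 (mod 3).
    Then x = 2 + 7·2 = 16, valid modulo lcm(7, 3) = 21: x ≡ 16 (mod 21).
  Combine with x ≡ 2 (mod 8): since gcd(21, 8) = 1, we get a unique residue mod 168.
    Write x = 16 + 21·t and substitute into x ≡ 2 (mod 8): 21·t ≡ 2 − 16 = -14 (mod 8).
    Reduce coefficients mod 8: 5·t ≡ 2 (mod 8).
    The inverse of 5 mod 8 is 5 (since 5·5 = 25 = 3·8 + 1), so t ≡ 5·2 = 10 ≡ 2 (mod 8).
    Then x = 16 + 21·2 = 58, valid modulo lcm(21, 8) = 168: x ≡ 58 (mod 168).
Verify: 58 mod 7 = 2 ✓, 58 mod 3 = 1 ✓, 58 mod 8 = 2 ✓.

x ≡ 58 (mod 168).


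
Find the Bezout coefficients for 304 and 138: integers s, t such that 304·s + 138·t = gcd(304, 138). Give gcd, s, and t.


Euclidean algorithm on (304, 138) — divide until remainder is 0:
  304 = 2 · 138 + 28
  138 = 4 · 28 + 26
  28 = 1 · 26 + 2
  26 = 13 · 2 + 0
gcd(304, 138) = 2.
Track Bezout coefficients alongside the remainders: start with r₀ = 304 = a·1 + b·0 (s = 1, t = 0) and r₁ = 138 = a·0 + b·1 (s = 0, t = 1); each new remainder r_{k+1} = r_{k-1} − q_k·r_k inherits s_{k+1} = s_{k-1} − q_k·s_k, t_{k+1} = t_{k-1} − q_k·t_k, so r_k = a·s_k + b·t_k at every step:
  q = 2: r = 28, s = 1 − 2·0 = 1, t = 0 − 2·1 = -2  (check: 304·1 + 138·(-2) = 28)
  q = 4: r = 26, s = 0 − 4·1 = -4, t = 1 − 4·(-2) = 9  (check: 304·(-4) + 138·9 = 26)
  q = 1: r = 2, s = 1 − 1·(-4) = 5, t = -2 − 1·9 = -11  (check: 304·5 + 138·(-11) = 2)
The row with r = 2 (the gcd) gives the Bezout coefficients s = 5, t = -11.
Result: 304 · (5) + 138 · (-11) = 2.

gcd(304, 138) = 2; s = 5, t = -11 (check: 304·5 + 138·(-11) = 2).


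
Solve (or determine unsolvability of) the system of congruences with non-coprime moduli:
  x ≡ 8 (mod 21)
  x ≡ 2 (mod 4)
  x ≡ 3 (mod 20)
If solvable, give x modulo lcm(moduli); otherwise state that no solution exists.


Moduli 21, 4, 20 are not pairwise coprime, so CRT works modulo lcm(m_i) when all pairwise compatibility conditions hold.
Pairwise compatibility: gcd(m_i, m_j) must divide a_i - a_j for every pair.
Merge one congruence at a time:
  Start: x ≡ 8 (mod 21).
  Combine with x ≡ 2 (mod 4): gcd(21, 4) = 1; 2 - 8 = -6, which IS divisible by 1, so compatible.
    Write x = 8 + 21·t and substitute into x ≡ 2 (mod 4): 21·t ≡ 2 − 8 = -6 (mod 4).
    Reduce coefficients mod 4: 1·t ≡ 2 (mod 4).
    So t ≡ 2 (mod 4).
    Then x = 8 + 21·2 = 50, valid modulo lcm(21, 4) = 84: x ≡ 50 (mod 84).
  Combine with x ≡ 3 (mod 20): gcd(84, 20) = 4, and 3 - 50 = -47 is NOT divisible by 4.
    ⇒ system is inconsistent (no integer solution).

No solution (the system is inconsistent).


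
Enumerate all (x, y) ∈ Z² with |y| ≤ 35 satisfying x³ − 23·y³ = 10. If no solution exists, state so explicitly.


The equation is x³ - 23y³ = 10. For fixed y, x³ = 23·y³ + 10, so a solution requires the RHS to be a perfect cube.
Strategy: iterate y from -35 to 35, compute RHS = 23·y³ + 10, and check whether it is a (positive or negative) perfect cube.
Check small values of y:
  y = 0: RHS = 10 is not a perfect cube.
  y = 1: RHS = 33 is not a perfect cube.
  y = -1: RHS = -13 is not a perfect cube.
  y = 2: RHS = 194 is not a perfect cube.
  y = -2: RHS = -174 is not a perfect cube.
  y = 3: RHS = 631 is not a perfect cube.
  y = -3: RHS = -611 is not a perfect cube.
Continuing the search up to |y| = 35 finds no solutions either.
No (x, y) in the scanned range satisfies the equation.

No integer solutions with |y| ≤ 35.


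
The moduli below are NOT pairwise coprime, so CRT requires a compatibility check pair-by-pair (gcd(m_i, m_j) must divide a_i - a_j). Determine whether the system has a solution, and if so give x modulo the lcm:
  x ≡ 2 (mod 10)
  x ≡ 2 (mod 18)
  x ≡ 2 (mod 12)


Moduli 10, 18, 12 are not pairwise coprime, so CRT works modulo lcm(m_i) when all pairwise compatibility conditions hold.
Pairwise compatibility: gcd(m_i, m_j) must divide a_i - a_j for every pair.
Merge one congruence at a time:
  Start: x ≡ 2 (mod 10).
  Combine with x ≡ 2 (mod 18): gcd(10, 18) = 2; 2 - 2 = 0, which IS divisible by 2, so compatible.
    Write x = 2 + 10·t and substitute into x ≡ 2 (mod 18): 10·t ≡ 2 − 2 = 0 (mod 18).
    Divide the congruence (and modulus) by g = 2: 5·t ≡ 0 (mod 9).
    The inverse of 5 mod 9 is 2 (since 5·2 = 10 = 1·9 + 1), so t ≡ 2·0 = 0 ≡ 0 (mod 9).
    Then x = 2 + 10·0 = 2, valid modulo lcm(10, 18) = 90: x ≡ 2 (mod 90).
  Combine with x ≡ 2 (mod 12): gcd(90, 12) = 6; 2 - 2 = 0, which IS divisible by 6, so compatible.
    Write x = 2 + 90·t and substitute into x ≡ 2 (mod 12): 90·t ≡ 2 − 2 = 0 (mod 12).
    Divide the congruence (and modulus) by g = 6: 15·t ≡ 0 (mod 2).
    Reduce coefficients mod 2: 1·t ≡ 0 (mod 2).
    So t ≡ 0 (mod 2).
    Then x = 2 + 90·0 = 2, valid modulo lcm(90, 12) = 180: x ≡ 2 (mod 180).
Verify: 2 mod 10 = 2, 2 mod 18 = 2, 2 mod 12 = 2.

x ≡ 2 (mod 180).


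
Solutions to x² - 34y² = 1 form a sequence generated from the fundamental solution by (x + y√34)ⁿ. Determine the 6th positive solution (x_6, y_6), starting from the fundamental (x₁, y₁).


Step 1: Find the fundamental solution (x₁, y₁) of x² - 34y² = 1.
  Expand √34 as a continued fraction. a₀ = ⌊√34⌋ = 5; iterate m_{k+1} = d_k·a_k − m_k, d_{k+1} = (34 − m_{k+1}²)/d_k, a_{k+1} = ⌊(a₀ + m_{k+1})/d_{k+1}⌋ (starting m₀ = 0, d₀ = 1), with convergents p_k = a_k·p_{k-1} + p_{k-2}, q_k = a_k·q_{k-1} + q_{k-2} (p₋₁ = 1, q₋₁ = 0):
  k = 0: a₀ = 5; p₀/q₀ = 5/1; p₀² − 34·q₀² = 25 − 34 = -9.
  k = 1: m = 5, d = 9, a = ⌊(5 + 5)/9⌋ = 1; p/q = (1·5 + 1)/(1·1 + 0) = 6/1; p² − 34·q² = 36 − 34 = 2.
  k = 2: m = 4, d = 2, a = ⌊(5 + 4)/2⌋ = 4; p/q = (4·6 + 5)/(4·1 + 1) = 29/5; p² − 34·q² = 841 − 850 = -9.
  k = 3: m = 4, d = 9, a = ⌊(5 + 4)/9⌋ = 1; p/q = (1·29 + 6)/(1·5 + 1) = 35/6; p² − 34·q² = 1225 − 1224 = 1.
  The first convergent with p² − 34·q² = 1 gives the fundamental solution (x₁, y₁) = (35, 6).
Step 2: Apply the recurrence (x_{n+1}, y_{n+1}) = (x₁x_n + 34y₁y_n, x₁y_n + y₁x_n) repeatedly.
  From (x_1, y_1) = (35, 6): x_2 = 35·35 + 34·6·6 = 2449; y_2 = 35·6 + 6·35 = 420.
  From (x_2, y_2) = (2449, 420): x_3 = 35·2449 + 34·6·420 = 171395; y_3 = 35·420 + 6·2449 = 29394.
  From (x_3, y_3) = (171395, 29394): x_4 = 35·171395 + 34·6·29394 = 11995201; y_4 = 35·29394 + 6·171395 = 2057160.
  From (x_4, y_4) = (11995201, 2057160): x_5 = 35·11995201 + 34·6·2057160 = 839492675; y_5 = 35·2057160 + 6·11995201 = 143971806.
  From (x_5, y_5) = (839492675, 143971806): x_6 = 35·839492675 + 34·6·143971806 = 58752492049; y_6 = 35·143971806 + 6·839492675 = 10075969260.
Step 3: Verify x_6² - 34·y_6² = 3451855321967808218401 - 3451855321967808218400 = 1 (should be 1). ✓

(x_1, y_1) = (35, 6); (x_6, y_6) = (58752492049, 10075969260).


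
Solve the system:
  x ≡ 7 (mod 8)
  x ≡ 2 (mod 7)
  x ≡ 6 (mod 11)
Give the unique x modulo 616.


Moduli 8, 7, 11 are pairwise coprime; by CRT there is a unique solution modulo M = 8 · 7 · 11 = 616.
Solve pairwise, accumulating the modulus:
  Start with x ≡ 7 (mod 8).
  Combine with x ≡ 2 (mod 7): since gcd(8, 7) = 1, we get a unique residue mod 56.
    Write x = 7 + 8·t and substitute into x ≡ 2 (mod 7): 8·t ≡ 2 − 7 = -5 (mod 7).
    Reduce coefficients mod 7: 1·t ≡ 2 (mod 7).
    So t ≡ 2 (mod 7).
    Then x = 7 + 8·2 = 23, valid modulo lcm(8, 7) = 56: x ≡ 23 (mod 56).
  Combine with x ≡ 6 (mod 11): since gcd(56, 11) = 1, we get a unique residue mod 616.
    Write x = 23 + 56·t and substitute into x ≡ 6 (mod 11): 56·t ≡ 6 − 23 = -17 (mod 11).
    Reduce coefficients mod 11: 1·t ≡ 5 (mod 11).
    So t ≡ 5 (mod 11).
    Then x = 23 + 56·5 = 303, valid modulo lcm(56, 11) = 616: x ≡ 303 (mod 616).
Verify: 303 mod 8 = 7 ✓, 303 mod 7 = 2 ✓, 303 mod 11 = 6 ✓.

x ≡ 303 (mod 616).


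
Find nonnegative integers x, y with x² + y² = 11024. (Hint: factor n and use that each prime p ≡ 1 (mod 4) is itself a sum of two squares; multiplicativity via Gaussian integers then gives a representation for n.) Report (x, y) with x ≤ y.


Step 1: Factor n = 11024 = 2^4 · 13 · 53.
Step 2: Check the mod-4 condition on each prime factor: 2 = 2 (special); 13 ≡ 1 (mod 4), exponent 1; 53 ≡ 1 (mod 4), exponent 1.
All primes ≡ 3 (mod 4) appear to even exponent (or don't appear), so by the two-squares theorem n IS expressible as a sum of two squares.
Step 3: Build a representation. Group n = k² · m with k = 4 and m = 13 · 53 = 689 (a product of primes ≡ 1 (mod 4)); a representation of m scales to one of n via (k·x)² + (k·y)² = k²(x² + y²). Each prime p ≡ 1 (mod 4) is itself a sum of two squares; find a² by testing p − a² for a perfect square:
  13: 13 − 1² = 12, 13 − 2² = 9 = 3² ⇒ 13 = 2² + 3².
  53: 53 − 1² = 52, 53 − 2² = 49 = 7² ⇒ 53 = 2² + 7².
  Combine using the Brahmagupta–Fibonacci identity (a² + b²)(c² + d²) = (ac − bd)² + (ad + bc)² = (ac + bd)² + (ad − bc)²:
  13 · 53 = 689: from (2² + 3²)(2² + 7²), take (2·2 − 3·7, 2·7 + 3·2) = (4 − 21, 14 + 6) = (-17, 20); dropping signs (only squares matter) gives (17, 20); check 17² + 20² = 289 + 400 = 689 ✓.
  Scale by k = 4: (4·17, 4·20) = (68, 80).
Step 4: Order so x ≤ y and verify: 68² + 80² = 4624 + 6400 = 11024 = n. ✓

n = 11024 = 68² + 80² (one valid representation with x ≤ y).


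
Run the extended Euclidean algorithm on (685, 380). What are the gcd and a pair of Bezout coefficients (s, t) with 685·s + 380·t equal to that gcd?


Euclidean algorithm on (685, 380) — divide until remainder is 0:
  685 = 1 · 380 + 305
  380 = 1 · 305 + 75
  305 = 4 · 75 + 5
  75 = 15 · 5 + 0
gcd(685, 380) = 5.
Track Bezout coefficients alongside the remainders: start with r₀ = 685 = a·1 + b·0 (s = 1, t = 0) and r₁ = 380 = a·0 + b·1 (s = 0, t = 1); each new remainder r_{k+1} = r_{k-1} − q_k·r_k inherits s_{k+1} = s_{k-1} − q_k·s_k, t_{k+1} = t_{k-1} − q_k·t_k, so r_k = a·s_k + b·t_k at every step:
  q = 1: r = 305, s = 1 − 1·0 = 1, t = 0 − 1·1 = -1  (check: 685·1 + 380·(-1) = 305)
  q = 1: r = 75, s = 0 − 1·1 = -1, t = 1 − 1·(-1) = 2  (check: 685·(-1) + 380·2 = 75)
  q = 4: r = 5, s = 1 − 4·(-1) = 5, t = -1 − 4·2 = -9  (check: 685·5 + 380·(-9) = 5)
The row with r = 5 (the gcd) gives the Bezout coefficients s = 5, t = -9.
Result: 685 · (5) + 380 · (-9) = 5.

gcd(685, 380) = 5; s = 5, t = -9 (check: 685·5 + 380·(-9) = 5).


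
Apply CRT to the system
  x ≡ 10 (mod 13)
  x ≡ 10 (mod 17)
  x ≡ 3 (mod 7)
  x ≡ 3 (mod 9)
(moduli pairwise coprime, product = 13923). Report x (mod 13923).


Product of moduli M = 13 · 17 · 7 · 9 = 13923.
Merge one congruence at a time:
  Start: x ≡ 10 (mod 13).
  Combine with x ≡ 10 (mod 17); new modulus lcm = 221.
    Write x = 10 + 13·t and substitute into x ≡ 10 (mod 17): 13·t ≡ 10 − 10 = 0 (mod 17).
    The inverse of 13 mod 17 is 4 (since 13·4 = 52 = 3·17 + 1), so t ≡ 4·0 = 0 ≡ 0 (mod 17).
    Then x = 10 + 13·0 = 10, valid modulo lcm(13, 17) = 221: x ≡ 10 (mod 221).
  Combine with x ≡ 3 (mod 7); new modulus lcm = 1547.
    Write x = 10 + 221·t and substitute into x ≡ 3 (mod 7): 221·t ≡ 3 − 10 = -7 (mod 7).
    Reduce coefficients mod 7: 4·t ≡ 0 (mod 7).
    The inverse of 4 mod 7 is 2 (since 4·2 = 8 = 1·7 + 1), so t ≡ 2·0 = 0 ≡ 0 (mod 7).
    Then x = 10 + 221·0 = 10, valid modulo lcm(221, 7) = 1547: x ≡ 10 (mod 1547).
  Combine with x ≡ 3 (mod 9); new modulus lcm = 13923.
    Write x = 10 + 1547·t and substitute into x ≡ 3 (mod 9): 1547·t ≡ 3 − 10 = -7 (mod 9).
    Reduce coefficients mod 9: 8·t ≡ 2 (mod 9).
    The inverse of 8 mod 9 is 8 (since 8·8 = 64 = 7·9 + 1), so t ≡ 8·2 = 16 ≡ 7 (mod 9).
    Then x = 10 + 1547·7 = 10839, valid modulo lcm(1547, 9) = 13923: x ≡ 10839 (mod 13923).
Verify against each original: 10839 mod 13 = 10, 10839 mod 17 = 10, 10839 mod 7 = 3, 10839 mod 9 = 3.

x ≡ 10839 (mod 13923).


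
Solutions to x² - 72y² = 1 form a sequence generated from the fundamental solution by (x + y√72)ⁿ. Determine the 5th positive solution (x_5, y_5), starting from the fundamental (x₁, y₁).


Step 1: Find the fundamental solution (x₁, y₁) of x² - 72y² = 1.
  Expand √72 as a continued fraction. a₀ = ⌊√72⌋ = 8; iterate m_{k+1} = d_k·a_k − m_k, d_{k+1} = (72 − m_{k+1}²)/d_k, a_{k+1} = ⌊(a₀ + m_{k+1})/d_{k+1}⌋ (starting m₀ = 0, d₀ = 1), with convergents p_k = a_k·p_{k-1} + p_{k-2}, q_k = a_k·q_{k-1} + q_{k-2} (p₋₁ = 1, q₋₁ = 0):
  k = 0: a₀ = 8; p₀/q₀ = 8/1; p₀² − 72·q₀² = 64 − 72 = -8.
  k = 1: m = 8, d = 8, a = ⌊(8 + 8)/8⌋ = 2; p/q = (2·8 + 1)/(2·1 + 0) = 17/2; p² − 72·q² = 289 − 288 = 1.
  The first convergent with p² − 72·q² = 1 gives the fundamental solution (x₁, y₁) = (17, 2).
Step 2: Apply the recurrence (x_{n+1}, y_{n+1}) = (x₁x_n + 72y₁y_n, x₁y_n + y₁x_n) repeatedly.
  From (x_1, y_1) = (17, 2): x_2 = 17·17 + 72·2·2 = 577; y_2 = 17·2 + 2·17 = 68.
  From (x_2, y_2) = (577, 68): x_3 = 17·577 + 72·2·68 = 19601; y_3 = 17·68 + 2·577 = 2310.
  From (x_3, y_3) = (19601, 2310): x_4 = 17·19601 + 72·2·2310 = 665857; y_4 = 17·2310 + 2·19601 = 78472.
  From (x_4, y_4) = (665857, 78472): x_5 = 17·665857 + 72·2·78472 = 22619537; y_5 = 17·78472 + 2·665857 = 2665738.
Step 3: Verify x_5² - 72·y_5² = 511643454094369 - 511643454094368 = 1 (should be 1). ✓

(x_1, y_1) = (17, 2); (x_5, y_5) = (22619537, 2665738).


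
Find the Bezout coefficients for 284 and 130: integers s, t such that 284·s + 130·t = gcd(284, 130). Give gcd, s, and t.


Euclidean algorithm on (284, 130) — divide until remainder is 0:
  284 = 2 · 130 + 24
  130 = 5 · 24 + 10
  24 = 2 · 10 + 4
  10 = 2 · 4 + 2
  4 = 2 · 2 + 0
gcd(284, 130) = 2.
Track Bezout coefficients alongside the remainders: start with r₀ = 284 = a·1 + b·0 (s = 1, t = 0) and r₁ = 130 = a·0 + b·1 (s = 0, t = 1); each new remainder r_{k+1} = r_{k-1} − q_k·r_k inherits s_{k+1} = s_{k-1} − q_k·s_k, t_{k+1} = t_{k-1} − q_k·t_k, so r_k = a·s_k + b·t_k at every step:
  q = 2: r = 24, s = 1 − 2·0 = 1, t = 0 − 2·1 = -2  (check: 284·1 + 130·(-2) = 24)
  q = 5: r = 10, s = 0 − 5·1 = -5, t = 1 − 5·(-2) = 11  (check: 284·(-5) + 130·11 = 10)
  q = 2: r = 4, s = 1 − 2·(-5) = 11, t = -2 − 2·11 = -24  (check: 284·11 + 130·(-24) = 4)
  q = 2: r = 2, s = -5 − 2·11 = -27, t = 11 − 2·(-24) = 59  (check: 284·(-27) + 130·59 = 2)
The row with r = 2 (the gcd) gives the Bezout coefficients s = -27, t = 59.
Result: 284 · (-27) + 130 · (59) = 2.

gcd(284, 130) = 2; s = -27, t = 59 (check: 284·(-27) + 130·59 = 2).
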